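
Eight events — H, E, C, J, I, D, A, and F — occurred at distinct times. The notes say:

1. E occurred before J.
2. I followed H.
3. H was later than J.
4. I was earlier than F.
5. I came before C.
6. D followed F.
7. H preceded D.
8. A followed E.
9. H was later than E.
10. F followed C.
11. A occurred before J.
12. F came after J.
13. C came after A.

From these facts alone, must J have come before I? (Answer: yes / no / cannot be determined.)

Chain the constraints: J → H → I. Each link is directly stated, so J comes before I.

yes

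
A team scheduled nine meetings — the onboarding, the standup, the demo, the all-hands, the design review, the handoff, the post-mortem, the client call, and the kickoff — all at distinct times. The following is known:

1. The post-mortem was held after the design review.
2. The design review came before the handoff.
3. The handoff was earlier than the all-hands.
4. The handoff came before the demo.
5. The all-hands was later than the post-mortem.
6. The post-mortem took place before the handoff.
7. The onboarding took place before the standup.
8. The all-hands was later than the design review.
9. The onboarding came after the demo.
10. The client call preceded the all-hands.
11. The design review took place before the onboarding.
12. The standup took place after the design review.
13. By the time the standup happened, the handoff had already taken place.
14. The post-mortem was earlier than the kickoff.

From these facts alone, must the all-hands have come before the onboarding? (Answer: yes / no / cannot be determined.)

cannot be determined

No chain of stated constraints runs from the all-hands to the onboarding, and none runs from the onboarding to the all-hands either.
So the relative order of the all-hands and the onboarding is not fixed by the given facts.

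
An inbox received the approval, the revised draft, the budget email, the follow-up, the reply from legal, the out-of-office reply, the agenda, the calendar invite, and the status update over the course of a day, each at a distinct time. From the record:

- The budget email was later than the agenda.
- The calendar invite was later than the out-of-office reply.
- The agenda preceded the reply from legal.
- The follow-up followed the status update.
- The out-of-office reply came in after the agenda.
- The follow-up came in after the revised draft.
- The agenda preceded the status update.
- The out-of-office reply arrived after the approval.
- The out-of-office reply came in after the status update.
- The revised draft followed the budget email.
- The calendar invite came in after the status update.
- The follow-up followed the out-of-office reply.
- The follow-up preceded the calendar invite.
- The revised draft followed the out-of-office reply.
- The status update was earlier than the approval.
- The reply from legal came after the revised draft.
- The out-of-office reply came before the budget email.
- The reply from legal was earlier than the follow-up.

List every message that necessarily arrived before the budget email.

Directly stated before the budget email: the agenda and the out-of-office reply.
The approval reaches the budget email via the approval → the out-of-office reply → the budget email.
The status update reaches the budget email via the status update → the out-of-office reply → the budget email.

the agenda, the approval, the out-of-office reply, the status update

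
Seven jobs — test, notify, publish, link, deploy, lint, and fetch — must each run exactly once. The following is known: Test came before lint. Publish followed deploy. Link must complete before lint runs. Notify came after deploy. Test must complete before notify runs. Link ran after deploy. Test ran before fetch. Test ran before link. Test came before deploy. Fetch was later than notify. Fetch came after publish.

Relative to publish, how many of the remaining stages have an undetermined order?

3

Forced before publish: deploy and test; forced after publish: fetch.
That leaves link, lint, and notify with no forced order relative to publish — 3.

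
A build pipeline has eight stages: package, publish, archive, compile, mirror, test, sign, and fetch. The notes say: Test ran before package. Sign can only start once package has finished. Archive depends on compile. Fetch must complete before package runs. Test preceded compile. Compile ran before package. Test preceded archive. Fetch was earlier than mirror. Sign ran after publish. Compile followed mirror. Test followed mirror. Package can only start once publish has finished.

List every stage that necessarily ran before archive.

Directly stated before archive: compile and test.
Fetch reaches archive via fetch → mirror → test → archive.
Mirror reaches archive via mirror → test → archive.

compile, fetch, mirror, test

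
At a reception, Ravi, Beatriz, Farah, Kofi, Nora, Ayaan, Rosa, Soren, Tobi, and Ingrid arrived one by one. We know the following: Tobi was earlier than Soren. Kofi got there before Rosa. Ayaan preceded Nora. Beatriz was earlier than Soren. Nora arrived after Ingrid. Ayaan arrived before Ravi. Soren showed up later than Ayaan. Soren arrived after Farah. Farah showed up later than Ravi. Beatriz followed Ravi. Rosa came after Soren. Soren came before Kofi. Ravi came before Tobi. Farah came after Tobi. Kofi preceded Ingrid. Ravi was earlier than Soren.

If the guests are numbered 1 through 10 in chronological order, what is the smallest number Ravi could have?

Ayaan must come before Ravi — 1 forced predecessor.
Nothing else is forced ahead of Ravi, so their earliest slot is position 1 + 1 = 2.

2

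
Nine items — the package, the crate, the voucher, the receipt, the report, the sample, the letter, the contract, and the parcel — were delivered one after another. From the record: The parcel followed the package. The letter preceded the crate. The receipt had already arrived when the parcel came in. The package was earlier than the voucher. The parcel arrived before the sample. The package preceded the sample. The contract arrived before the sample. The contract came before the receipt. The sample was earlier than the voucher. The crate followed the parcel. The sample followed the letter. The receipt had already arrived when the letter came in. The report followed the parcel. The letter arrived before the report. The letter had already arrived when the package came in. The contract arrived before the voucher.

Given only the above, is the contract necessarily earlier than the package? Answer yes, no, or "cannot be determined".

yes

Chain the constraints: the contract → the receipt → the letter → the package. Each link is directly stated, so the contract comes before the package.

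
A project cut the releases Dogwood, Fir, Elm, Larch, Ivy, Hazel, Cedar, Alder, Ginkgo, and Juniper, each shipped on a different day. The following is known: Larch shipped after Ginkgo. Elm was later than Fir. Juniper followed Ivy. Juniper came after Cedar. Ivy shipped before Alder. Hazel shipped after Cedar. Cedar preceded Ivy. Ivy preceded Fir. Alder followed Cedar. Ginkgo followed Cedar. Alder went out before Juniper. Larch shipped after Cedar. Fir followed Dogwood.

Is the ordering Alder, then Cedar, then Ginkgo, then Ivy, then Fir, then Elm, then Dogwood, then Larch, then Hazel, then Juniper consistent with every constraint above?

The constraints require Dogwood before Fir, but in the proposed sequence Fir appears ahead of Dogwood. That one violation is enough.

no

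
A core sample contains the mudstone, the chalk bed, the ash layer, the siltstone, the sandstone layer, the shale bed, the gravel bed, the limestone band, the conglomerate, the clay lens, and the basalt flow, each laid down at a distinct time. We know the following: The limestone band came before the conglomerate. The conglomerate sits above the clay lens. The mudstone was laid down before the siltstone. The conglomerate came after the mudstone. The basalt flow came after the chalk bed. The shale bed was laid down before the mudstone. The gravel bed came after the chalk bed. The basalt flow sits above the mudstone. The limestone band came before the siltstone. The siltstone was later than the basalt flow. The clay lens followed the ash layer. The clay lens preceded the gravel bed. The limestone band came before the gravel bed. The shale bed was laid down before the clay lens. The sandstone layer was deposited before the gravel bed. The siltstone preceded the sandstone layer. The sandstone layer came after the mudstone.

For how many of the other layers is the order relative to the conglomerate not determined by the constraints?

Forced before the conglomerate: the ash layer, the clay lens, the limestone band, the mudstone, and the shale bed.
That leaves the basalt flow, the chalk bed, the gravel bed, the sandstone layer, and the siltstone with no forced order relative to the conglomerate — 5.

5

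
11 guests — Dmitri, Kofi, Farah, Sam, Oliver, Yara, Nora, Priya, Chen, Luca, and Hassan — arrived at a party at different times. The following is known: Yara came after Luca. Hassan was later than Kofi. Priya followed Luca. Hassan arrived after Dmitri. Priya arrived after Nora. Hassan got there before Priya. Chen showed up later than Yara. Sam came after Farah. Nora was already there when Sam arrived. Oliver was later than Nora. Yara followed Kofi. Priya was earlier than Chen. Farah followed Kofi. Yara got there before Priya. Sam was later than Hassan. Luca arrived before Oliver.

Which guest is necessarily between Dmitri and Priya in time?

Hassan

Tracing the constraints gives Dmitri → Hassan → Priya, so Hassan sits after Dmitri and before Priya.
No other guest is forced both after Dmitri and before Priya.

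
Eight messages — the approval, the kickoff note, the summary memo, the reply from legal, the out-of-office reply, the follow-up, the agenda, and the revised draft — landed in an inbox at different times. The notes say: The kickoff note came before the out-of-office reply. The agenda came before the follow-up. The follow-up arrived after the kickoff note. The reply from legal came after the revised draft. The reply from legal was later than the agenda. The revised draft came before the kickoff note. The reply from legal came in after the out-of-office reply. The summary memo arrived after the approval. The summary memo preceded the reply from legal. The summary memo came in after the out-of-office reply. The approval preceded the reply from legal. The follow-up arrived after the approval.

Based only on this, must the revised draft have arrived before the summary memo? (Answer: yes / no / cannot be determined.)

yes

Chain the constraints: the revised draft → the kickoff note → the out-of-office reply → the summary memo. Each link is directly stated, so the revised draft comes before the summary memo.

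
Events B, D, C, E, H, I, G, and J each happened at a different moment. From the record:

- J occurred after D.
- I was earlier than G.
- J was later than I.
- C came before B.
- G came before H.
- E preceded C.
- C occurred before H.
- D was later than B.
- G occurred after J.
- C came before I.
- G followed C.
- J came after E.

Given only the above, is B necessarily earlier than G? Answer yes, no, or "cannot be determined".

Chain the constraints: B → D → J → G. Each link is directly stated, so B comes before G.

yes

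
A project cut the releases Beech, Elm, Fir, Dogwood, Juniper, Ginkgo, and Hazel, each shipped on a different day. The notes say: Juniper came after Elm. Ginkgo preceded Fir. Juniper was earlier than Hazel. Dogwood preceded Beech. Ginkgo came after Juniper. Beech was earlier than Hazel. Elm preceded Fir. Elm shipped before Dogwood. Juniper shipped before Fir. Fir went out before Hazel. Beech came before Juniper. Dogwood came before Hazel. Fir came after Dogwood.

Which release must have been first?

Elm has a chain of constraints placing it before every other release, so Elm must be first.

Elm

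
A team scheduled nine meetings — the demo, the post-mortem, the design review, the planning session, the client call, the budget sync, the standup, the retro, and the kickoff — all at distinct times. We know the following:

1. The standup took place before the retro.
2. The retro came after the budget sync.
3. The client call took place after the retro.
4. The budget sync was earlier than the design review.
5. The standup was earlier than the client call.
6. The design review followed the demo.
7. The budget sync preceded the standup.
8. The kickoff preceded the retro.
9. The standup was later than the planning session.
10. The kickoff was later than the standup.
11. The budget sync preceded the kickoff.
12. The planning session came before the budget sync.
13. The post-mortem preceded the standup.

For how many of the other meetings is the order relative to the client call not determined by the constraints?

2

Forced before the client call: the budget sync, the kickoff, the planning session, the post-mortem, the retro, and the standup.
That leaves the demo and the design review with no forced order relative to the client call — 2.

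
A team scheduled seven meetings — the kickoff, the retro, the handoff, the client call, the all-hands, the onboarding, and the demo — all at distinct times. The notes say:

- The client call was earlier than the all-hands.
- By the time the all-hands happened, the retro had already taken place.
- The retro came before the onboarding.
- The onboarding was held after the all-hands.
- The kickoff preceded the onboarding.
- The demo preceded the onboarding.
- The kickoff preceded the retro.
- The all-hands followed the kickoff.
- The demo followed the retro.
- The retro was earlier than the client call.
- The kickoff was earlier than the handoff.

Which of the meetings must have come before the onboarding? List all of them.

the all-hands, the client call, the demo, the kickoff, the retro

Directly stated before the onboarding: the all-hands, the demo, the kickoff, and the retro.
The client call reaches the onboarding via the client call → the all-hands → the onboarding.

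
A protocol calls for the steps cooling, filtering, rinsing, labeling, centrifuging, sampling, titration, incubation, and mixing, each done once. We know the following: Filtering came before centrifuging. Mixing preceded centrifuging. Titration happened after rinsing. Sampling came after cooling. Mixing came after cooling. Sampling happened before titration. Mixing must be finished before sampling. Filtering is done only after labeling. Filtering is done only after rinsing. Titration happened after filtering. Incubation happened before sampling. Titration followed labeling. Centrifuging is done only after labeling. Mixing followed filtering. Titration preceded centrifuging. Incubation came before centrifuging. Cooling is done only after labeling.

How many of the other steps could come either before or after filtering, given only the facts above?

2

Forced before filtering: labeling and rinsing; forced after filtering: centrifuging, mixing, sampling, and titration.
That leaves cooling and incubation with no forced order relative to filtering — 2.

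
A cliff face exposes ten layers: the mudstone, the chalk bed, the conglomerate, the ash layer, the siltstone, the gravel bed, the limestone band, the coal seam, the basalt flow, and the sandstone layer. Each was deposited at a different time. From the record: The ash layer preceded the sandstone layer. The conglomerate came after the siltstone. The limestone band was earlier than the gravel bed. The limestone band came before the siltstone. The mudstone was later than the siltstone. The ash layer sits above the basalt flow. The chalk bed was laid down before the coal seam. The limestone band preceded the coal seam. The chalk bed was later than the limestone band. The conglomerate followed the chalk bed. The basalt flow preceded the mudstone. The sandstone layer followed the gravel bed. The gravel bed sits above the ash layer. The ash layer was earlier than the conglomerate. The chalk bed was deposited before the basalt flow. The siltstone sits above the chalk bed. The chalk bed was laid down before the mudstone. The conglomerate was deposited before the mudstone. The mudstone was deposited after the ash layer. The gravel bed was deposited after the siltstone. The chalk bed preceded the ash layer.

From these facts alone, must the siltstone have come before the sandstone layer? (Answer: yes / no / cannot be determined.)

Chain the constraints: the siltstone → the gravel bed → the sandstone layer. Each link is directly stated, so the siltstone comes before the sandstone layer.

yes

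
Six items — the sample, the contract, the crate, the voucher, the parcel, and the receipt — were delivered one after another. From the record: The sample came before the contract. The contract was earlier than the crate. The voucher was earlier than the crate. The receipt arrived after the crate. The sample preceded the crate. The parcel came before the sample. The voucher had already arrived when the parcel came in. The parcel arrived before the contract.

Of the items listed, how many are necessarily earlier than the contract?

3

Directly stated before the contract: the parcel and the sample.
The voucher reaches the contract via the voucher → the parcel → the contract.
No chain forces the receipt (or any of the others) ahead of the contract.
That's the parcel, the sample, and the voucher — 3 in all.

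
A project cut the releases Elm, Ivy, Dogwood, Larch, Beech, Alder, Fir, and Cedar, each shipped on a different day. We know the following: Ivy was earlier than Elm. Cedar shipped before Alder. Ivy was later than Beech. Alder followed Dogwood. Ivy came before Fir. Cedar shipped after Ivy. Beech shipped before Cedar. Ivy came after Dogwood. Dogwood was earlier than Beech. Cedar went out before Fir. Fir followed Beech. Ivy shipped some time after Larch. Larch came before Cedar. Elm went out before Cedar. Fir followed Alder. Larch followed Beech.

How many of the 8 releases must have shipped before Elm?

4

Directly stated before Elm: Ivy.
Beech reaches Elm via Beech → Ivy → Elm.
Dogwood reaches Elm via Dogwood → Ivy → Elm.
Larch reaches Elm via Larch → Ivy → Elm.
That's Beech, Dogwood, Ivy, and Larch — 4 in all.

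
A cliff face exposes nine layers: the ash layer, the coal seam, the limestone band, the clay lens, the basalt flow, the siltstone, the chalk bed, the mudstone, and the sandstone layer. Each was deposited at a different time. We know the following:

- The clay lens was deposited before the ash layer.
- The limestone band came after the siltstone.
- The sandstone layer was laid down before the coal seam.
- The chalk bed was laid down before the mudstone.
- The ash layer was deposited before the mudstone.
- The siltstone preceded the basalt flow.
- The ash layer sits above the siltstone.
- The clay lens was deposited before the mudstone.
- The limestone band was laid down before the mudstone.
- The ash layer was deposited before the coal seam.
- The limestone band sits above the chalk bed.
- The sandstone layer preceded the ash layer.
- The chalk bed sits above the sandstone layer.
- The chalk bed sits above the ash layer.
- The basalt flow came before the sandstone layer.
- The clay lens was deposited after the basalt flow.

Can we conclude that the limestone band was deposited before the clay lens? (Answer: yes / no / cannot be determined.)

no

Tracing the constraints gives the clay lens → the ash layer → the chalk bed → the limestone band, so the clay lens must come before the limestone band.
That means the limestone band cannot be before the clay lens.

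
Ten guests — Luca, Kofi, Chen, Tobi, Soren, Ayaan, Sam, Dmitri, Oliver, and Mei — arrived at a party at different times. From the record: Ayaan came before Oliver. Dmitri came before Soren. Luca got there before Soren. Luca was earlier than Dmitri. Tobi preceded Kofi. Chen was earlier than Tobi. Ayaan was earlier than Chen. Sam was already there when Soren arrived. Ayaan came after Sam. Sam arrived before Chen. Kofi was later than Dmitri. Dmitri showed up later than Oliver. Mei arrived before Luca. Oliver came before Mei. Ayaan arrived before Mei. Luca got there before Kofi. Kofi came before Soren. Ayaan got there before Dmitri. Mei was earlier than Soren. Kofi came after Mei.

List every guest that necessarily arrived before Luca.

Directly stated before Luca: Mei.
Ayaan reaches Luca via Ayaan → Mei → Luca.
Oliver reaches Luca via Oliver → Mei → Luca.
Sam reaches Luca via Sam → Ayaan → Mei → Luca.
No chain forces Chen (or any of the others) ahead of Luca.

Ayaan, Mei, Oliver, Sam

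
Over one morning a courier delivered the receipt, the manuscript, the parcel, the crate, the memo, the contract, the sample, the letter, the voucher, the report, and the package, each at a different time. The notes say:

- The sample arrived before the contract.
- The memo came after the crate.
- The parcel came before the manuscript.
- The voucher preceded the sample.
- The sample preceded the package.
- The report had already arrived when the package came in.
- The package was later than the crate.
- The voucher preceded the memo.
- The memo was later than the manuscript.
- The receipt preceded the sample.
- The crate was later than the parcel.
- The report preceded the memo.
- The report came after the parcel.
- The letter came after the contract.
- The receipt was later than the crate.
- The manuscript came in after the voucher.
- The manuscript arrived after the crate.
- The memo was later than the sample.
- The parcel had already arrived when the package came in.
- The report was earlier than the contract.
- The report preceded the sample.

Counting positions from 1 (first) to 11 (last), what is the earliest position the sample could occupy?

6

The crate, the parcel, the receipt, the report, and the voucher must all come before the sample — 5 forced predecessors.
Nothing else is forced ahead of the sample, so its earliest slot is position 5 + 1 = 6.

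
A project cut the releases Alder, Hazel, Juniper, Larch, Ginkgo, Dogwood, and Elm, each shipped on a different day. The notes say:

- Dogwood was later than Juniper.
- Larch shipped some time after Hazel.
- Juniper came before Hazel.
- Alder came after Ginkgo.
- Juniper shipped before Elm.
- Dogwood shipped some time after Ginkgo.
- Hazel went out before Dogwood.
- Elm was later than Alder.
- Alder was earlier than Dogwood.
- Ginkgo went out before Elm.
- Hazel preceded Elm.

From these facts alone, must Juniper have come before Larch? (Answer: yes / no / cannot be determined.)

Chain the constraints: Juniper → Hazel → Larch. Each link is directly stated, so Juniper comes before Larch.

yes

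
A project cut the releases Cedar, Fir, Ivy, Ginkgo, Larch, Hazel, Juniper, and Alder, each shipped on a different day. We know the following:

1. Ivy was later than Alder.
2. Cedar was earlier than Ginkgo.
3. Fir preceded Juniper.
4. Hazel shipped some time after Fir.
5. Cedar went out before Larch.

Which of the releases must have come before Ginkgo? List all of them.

Directly stated before Ginkgo: Cedar.

Cedar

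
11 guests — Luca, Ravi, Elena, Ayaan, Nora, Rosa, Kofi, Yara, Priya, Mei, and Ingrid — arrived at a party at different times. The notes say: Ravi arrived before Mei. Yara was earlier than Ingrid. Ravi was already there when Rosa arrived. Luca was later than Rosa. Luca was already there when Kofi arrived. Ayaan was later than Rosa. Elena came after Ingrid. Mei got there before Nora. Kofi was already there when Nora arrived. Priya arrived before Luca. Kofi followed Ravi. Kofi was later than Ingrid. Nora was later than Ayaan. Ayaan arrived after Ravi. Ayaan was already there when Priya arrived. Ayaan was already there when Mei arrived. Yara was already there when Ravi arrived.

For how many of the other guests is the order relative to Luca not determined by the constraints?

3

Forced before Luca: Ayaan, Priya, Ravi, Rosa, and Yara; forced after Luca: Kofi and Nora.
That leaves Elena, Ingrid, and Mei with no forced order relative to Luca — 3.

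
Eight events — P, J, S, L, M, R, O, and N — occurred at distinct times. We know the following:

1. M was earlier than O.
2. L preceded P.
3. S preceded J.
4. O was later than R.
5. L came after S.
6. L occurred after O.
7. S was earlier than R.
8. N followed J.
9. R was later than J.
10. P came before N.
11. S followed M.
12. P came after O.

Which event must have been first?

M

M has a chain of constraints placing it before every other event, so M must be first.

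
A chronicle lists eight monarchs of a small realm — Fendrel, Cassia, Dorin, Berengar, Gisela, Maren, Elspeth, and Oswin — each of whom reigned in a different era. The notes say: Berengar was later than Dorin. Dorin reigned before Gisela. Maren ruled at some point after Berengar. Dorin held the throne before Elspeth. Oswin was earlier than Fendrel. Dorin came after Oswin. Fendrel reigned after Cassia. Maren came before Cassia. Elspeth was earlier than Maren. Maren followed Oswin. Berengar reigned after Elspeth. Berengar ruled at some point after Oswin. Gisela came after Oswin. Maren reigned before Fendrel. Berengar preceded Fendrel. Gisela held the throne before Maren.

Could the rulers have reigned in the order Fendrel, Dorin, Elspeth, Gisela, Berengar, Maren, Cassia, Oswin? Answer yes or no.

The constraints require Cassia before Fendrel, but in the proposed sequence Fendrel appears ahead of Cassia. That one violation is enough.

no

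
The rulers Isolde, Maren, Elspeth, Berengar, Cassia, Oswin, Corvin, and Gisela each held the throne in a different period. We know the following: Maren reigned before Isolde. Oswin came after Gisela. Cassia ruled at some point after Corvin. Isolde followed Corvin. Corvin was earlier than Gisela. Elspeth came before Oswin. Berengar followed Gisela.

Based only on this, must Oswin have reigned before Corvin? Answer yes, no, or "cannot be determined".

Tracing the constraints gives Corvin → Gisela → Oswin, so Corvin must come before Oswin.
That means Oswin cannot be before Corvin.

no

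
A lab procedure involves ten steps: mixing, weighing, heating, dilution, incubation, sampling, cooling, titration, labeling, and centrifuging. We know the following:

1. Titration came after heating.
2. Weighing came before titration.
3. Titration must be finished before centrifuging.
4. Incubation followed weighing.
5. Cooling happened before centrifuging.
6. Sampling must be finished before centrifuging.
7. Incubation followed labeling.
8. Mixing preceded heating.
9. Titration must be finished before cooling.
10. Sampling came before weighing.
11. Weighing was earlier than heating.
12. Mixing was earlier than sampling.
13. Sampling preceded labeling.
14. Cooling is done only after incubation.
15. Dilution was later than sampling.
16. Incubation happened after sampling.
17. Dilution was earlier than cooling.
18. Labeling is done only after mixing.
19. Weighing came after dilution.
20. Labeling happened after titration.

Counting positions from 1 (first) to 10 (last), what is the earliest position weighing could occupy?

4

Dilution, mixing, and sampling must all come before weighing — 3 forced predecessors.
Nothing else is forced ahead of weighing, so its earliest slot is position 3 + 1 = 4.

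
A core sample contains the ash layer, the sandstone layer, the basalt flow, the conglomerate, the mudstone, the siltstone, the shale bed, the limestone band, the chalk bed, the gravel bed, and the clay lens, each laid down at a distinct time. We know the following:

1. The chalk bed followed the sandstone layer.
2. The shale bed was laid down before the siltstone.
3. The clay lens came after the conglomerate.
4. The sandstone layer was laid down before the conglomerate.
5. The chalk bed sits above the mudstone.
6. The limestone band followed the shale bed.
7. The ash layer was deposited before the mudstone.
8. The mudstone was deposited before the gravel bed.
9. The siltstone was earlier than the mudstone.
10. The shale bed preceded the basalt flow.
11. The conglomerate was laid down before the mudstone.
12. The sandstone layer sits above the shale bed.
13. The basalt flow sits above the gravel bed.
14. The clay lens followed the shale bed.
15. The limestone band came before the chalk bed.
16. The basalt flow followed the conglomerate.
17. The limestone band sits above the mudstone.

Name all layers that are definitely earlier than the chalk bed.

the ash layer, the conglomerate, the limestone band, the mudstone, the sandstone layer, the shale bed, the siltstone

Directly stated before the chalk bed: the limestone band, the mudstone, and the sandstone layer.
The ash layer reaches the chalk bed via the ash layer → the mudstone → the chalk bed.
The conglomerate reaches the chalk bed via the conglomerate → the mudstone → the chalk bed.
The shale bed reaches the chalk bed via the shale bed → the limestone band → the chalk bed.
Likewise the siltstone reaches the chalk bed by chaining the stated constraints.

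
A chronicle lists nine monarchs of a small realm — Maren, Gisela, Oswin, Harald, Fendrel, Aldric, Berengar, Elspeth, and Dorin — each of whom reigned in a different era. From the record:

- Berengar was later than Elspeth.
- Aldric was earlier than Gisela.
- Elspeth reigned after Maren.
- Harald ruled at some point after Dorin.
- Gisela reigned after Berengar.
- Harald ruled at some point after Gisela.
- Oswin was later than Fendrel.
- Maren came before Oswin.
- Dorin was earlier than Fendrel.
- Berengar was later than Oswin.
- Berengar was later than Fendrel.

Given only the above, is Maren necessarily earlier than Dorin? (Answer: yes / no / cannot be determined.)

No chain of stated constraints runs from Maren to Dorin, and none runs from Dorin to Maren either.
So the relative order of Maren and Dorin is not fixed by the given facts.

cannot be determined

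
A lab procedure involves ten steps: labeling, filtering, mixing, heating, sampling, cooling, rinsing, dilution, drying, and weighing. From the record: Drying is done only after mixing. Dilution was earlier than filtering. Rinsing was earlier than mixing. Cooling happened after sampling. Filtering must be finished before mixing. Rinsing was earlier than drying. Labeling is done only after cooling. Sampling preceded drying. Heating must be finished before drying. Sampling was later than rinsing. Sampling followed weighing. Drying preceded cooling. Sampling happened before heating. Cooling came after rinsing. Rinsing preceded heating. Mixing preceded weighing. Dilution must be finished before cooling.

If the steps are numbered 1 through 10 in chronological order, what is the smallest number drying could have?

Dilution, filtering, heating, mixing, rinsing, sampling, and weighing must all come before drying — 7 forced predecessors.
Nothing else is forced ahead of drying, so its earliest slot is position 7 + 1 = 8.

8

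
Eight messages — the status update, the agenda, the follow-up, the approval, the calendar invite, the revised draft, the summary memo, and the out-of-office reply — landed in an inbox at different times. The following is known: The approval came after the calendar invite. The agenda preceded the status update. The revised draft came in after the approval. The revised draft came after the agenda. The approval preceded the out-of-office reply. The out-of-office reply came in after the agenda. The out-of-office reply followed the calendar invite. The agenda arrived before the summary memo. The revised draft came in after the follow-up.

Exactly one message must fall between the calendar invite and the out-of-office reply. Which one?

the approval

Tracing the constraints gives the calendar invite → the approval → the out-of-office reply, so the approval sits after the calendar invite and before the out-of-office reply.
No other message is forced both after the calendar invite and before the out-of-office reply.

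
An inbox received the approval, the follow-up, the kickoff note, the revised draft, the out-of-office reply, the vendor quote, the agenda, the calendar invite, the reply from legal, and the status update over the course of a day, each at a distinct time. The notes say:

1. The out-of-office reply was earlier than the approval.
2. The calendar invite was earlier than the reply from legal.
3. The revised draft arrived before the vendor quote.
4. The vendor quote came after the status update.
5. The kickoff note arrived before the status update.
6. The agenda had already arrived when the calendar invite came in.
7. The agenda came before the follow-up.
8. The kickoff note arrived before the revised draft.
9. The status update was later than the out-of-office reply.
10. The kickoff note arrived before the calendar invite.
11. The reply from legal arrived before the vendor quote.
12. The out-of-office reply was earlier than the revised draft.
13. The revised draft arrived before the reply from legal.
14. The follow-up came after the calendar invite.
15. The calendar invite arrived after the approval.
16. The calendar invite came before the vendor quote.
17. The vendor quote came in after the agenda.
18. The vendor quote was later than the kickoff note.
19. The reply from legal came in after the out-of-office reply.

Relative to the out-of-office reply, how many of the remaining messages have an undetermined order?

2

Forced after the out-of-office reply: the approval, the calendar invite, the follow-up, the reply from legal, the revised draft, the status update, and the vendor quote.
That leaves the agenda and the kickoff note with no forced order relative to the out-of-office reply — 2.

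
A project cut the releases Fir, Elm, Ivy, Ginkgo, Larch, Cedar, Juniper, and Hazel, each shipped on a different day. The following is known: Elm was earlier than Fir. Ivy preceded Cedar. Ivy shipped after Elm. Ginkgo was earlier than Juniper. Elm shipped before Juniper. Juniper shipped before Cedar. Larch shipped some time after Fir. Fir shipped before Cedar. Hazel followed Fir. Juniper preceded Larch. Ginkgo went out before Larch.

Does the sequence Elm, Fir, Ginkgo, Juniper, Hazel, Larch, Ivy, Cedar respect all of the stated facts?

Check each stated constraint against the proposed order — e.g. Elm is ahead of Ivy; Fir is ahead of Cedar. Every pair is in the required order; nothing is violated.

yes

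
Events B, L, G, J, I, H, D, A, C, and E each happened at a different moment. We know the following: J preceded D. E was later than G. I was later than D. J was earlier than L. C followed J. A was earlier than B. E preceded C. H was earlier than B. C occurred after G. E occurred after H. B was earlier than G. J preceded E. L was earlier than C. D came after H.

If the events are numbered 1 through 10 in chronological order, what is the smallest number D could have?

3

H and J must both come before D — 2 forced predecessors.
Nothing else is forced ahead of D, so its earliest slot is position 2 + 1 = 3.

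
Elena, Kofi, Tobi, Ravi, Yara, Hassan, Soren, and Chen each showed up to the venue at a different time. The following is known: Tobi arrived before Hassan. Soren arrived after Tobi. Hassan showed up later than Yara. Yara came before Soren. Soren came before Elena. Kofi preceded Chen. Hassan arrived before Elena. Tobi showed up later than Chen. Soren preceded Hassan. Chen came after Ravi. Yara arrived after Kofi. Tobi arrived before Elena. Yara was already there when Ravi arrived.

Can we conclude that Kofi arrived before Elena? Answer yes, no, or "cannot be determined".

yes

Chain the constraints: Kofi → Yara → Soren → Elena. Each link is directly stated, so Kofi comes before Elena.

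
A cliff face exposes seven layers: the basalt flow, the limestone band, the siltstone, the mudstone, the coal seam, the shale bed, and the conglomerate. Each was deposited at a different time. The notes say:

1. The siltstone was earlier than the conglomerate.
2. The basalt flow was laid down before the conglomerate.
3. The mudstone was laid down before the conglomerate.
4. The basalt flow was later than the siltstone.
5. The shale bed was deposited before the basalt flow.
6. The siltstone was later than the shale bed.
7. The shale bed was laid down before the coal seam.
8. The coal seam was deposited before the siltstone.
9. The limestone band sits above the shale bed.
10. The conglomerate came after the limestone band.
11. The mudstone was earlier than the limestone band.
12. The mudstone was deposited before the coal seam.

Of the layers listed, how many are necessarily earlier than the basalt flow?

Directly stated before the basalt flow: the shale bed and the siltstone.
The coal seam reaches the basalt flow via the coal seam → the siltstone → the basalt flow.
The mudstone reaches the basalt flow via the mudstone → the coal seam → the siltstone → the basalt flow.
No chain forces the conglomerate (or any of the others) ahead of the basalt flow.
That's the coal seam, the mudstone, the shale bed, and the siltstone — 4 in all.

4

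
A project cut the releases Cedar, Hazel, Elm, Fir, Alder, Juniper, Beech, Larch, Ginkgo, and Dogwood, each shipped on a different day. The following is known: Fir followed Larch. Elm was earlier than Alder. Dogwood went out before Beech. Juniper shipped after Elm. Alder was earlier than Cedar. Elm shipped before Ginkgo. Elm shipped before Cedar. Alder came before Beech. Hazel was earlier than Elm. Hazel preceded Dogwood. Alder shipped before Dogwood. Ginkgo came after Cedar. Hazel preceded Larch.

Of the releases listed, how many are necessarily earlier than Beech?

4

Directly stated before Beech: Alder and Dogwood.
Elm reaches Beech via Elm → Alder → Beech.
Hazel reaches Beech via Hazel → Dogwood → Beech.
No chain forces Cedar (or any of the others) ahead of Beech.
That's Alder, Dogwood, Elm, and Hazel — 4 in all.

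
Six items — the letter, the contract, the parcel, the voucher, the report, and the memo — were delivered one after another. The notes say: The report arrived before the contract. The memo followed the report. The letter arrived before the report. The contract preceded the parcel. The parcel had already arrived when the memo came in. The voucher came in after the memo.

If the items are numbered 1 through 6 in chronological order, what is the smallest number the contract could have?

The letter and the report must both come before the contract — 2 forced predecessors.
Nothing else is forced ahead of the contract, so its earliest slot is position 2 + 1 = 3.

3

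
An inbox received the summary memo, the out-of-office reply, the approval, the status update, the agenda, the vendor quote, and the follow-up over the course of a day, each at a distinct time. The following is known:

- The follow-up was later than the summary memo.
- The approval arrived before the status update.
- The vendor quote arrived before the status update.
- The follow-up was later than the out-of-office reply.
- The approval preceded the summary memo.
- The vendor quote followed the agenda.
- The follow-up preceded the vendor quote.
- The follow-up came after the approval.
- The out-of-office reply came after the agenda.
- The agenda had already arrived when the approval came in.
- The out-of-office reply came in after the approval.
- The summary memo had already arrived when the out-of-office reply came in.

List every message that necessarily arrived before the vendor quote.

Directly stated before the vendor quote: the agenda and the follow-up.
The approval reaches the vendor quote via the approval → the follow-up → the vendor quote.
The out-of-office reply reaches the vendor quote via the out-of-office reply → the follow-up → the vendor quote.
The summary memo reaches the vendor quote via the summary memo → the follow-up → the vendor quote.

the agenda, the approval, the follow-up, the out-of-office reply, the summary memo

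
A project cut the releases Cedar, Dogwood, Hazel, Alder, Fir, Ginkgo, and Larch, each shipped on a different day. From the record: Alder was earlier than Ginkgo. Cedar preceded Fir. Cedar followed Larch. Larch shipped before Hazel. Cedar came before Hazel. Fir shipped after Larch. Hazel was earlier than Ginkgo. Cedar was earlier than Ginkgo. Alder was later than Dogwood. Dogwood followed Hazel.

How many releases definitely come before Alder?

Directly stated before Alder: Dogwood.
Cedar reaches Alder via Cedar → Hazel → Dogwood → Alder.
Hazel reaches Alder via Hazel → Dogwood → Alder.
Larch reaches Alder via Larch → Hazel → Dogwood → Alder.
That's Cedar, Dogwood, Hazel, and Larch — 4 in all.

4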